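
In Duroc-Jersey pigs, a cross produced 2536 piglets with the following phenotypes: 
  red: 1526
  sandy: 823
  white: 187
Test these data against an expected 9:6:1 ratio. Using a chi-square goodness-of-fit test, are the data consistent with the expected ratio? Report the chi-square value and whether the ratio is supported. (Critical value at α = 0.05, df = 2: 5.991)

Under the 9:6:1 hypothesis (Σ ratio = 16, N = 2536):
  red: 2536 × 9/16 = 1426.5
  sandy: 2536 × 6/16 = 951
  white: 2536 × 1/16 = 158.5
χ² = Σ (O − E)² / E
  red: (1526 − 1426.5)² / 1426.5 = 6.9402
  sandy: (823 − 951)² / 951 = 17.2282
  white: (187 − 158.5)² / 158.5 = 5.1246
χ² = 6.9402 + 17.2282 + 5.1246 = 29.293
Degrees of freedom = 3 − 1 = 2; critical value at α = 0.05 is 5.991.
Since 29.293 > 5.991, we reject the null hypothesis — the data do not fit the 9:6:1 ratio.

29.293; not consistent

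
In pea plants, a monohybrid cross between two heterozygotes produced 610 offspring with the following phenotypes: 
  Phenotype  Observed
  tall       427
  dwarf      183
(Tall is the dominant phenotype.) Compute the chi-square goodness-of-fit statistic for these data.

For a monohybrid cross between heterozygotes with complete dominance, the expected phenotypic ratio is 3:1.
The 3:1 ratio has 4 parts, so with N = 610 the expected counts are:
  tall: 610 × 3/4 = 457.5
  dwarf: 610 × 1/4 = 152.5
χ² = Σ (O − E)² / E
  tall: (427 − 457.5)² / 457.5 = 2.0333
  dwarf: (183 − 152.5)² / 152.5 = 6.1000
χ² = 2.0333 + 6.1000 = 8.1333 ≈ 8.133

8.133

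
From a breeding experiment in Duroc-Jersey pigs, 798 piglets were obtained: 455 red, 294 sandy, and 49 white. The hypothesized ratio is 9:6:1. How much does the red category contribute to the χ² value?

0.084

Total ratio parts = 16. Expected numbers out of 798:
  red: 798 × 9/16 = 448.875
  sandy: 798 × 6/16 = 299.25
  white: 798 × 1/16 = 49.875
Contribution of red: (455 − 448.875)² / 448.875 = 0.0836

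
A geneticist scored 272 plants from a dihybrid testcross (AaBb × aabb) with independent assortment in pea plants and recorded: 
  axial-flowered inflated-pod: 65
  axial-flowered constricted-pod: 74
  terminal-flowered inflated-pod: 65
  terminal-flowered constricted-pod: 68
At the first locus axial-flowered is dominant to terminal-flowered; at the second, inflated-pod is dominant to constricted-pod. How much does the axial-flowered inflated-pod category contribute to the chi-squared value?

0.132

A dihybrid testcross with independent assortment gives a 1:1:1:1 ratio.
Total ratio parts = 4. Expected numbers out of 272:
  axial-flowered inflated-pod: 272 × 1/4 = 68
  axial-flowered constricted-pod: 272 × 1/4 = 68
  terminal-flowered inflated-pod: 272 × 1/4 = 68
  terminal-flowered constricted-pod: 272 × 1/4 = 68
Contribution of axial-flowered inflated-pod: (65 − 68)² / 68 = 0.1324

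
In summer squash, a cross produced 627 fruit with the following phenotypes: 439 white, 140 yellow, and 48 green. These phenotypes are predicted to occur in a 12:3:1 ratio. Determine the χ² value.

Total ratio parts = 16. Expected numbers out of 627:
  white: 627 × 12/16 = 470.25
  yellow: 627 × 3/16 = 117.5625
  green: 627 × 1/16 = 39.1875
χ² = Σ (O − E)² / E
  white: (439 − 470.25)² / 470.25 = 2.0767
  yellow: (140 − 117.5625)² / 117.5625 = 4.2823
  green: (48 − 39.1875)² / 39.1875 = 1.9818
χ² = 2.0767 + 4.2823 + 1.9818 = 8.3408 ≈ 8.341

8.341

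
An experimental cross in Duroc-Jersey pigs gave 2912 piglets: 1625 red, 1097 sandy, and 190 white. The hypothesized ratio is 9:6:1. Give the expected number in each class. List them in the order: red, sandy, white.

Under the 9:6:1 hypothesis (Σ ratio = 16, N = 2912):
  red: 2912 × 9/16 = 1638
  sandy: 2912 × 6/16 = 1092
  white: 2912 × 1/16 = 182

1638, 1092, 182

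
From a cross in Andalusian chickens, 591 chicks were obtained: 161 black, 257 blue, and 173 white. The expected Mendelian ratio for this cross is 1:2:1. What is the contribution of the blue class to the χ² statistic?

The 1:2:1 ratio has 4 parts, so with N = 591 the expected counts are:
  black: 591 × 1/4 = 147.75
  blue: 591 × 2/4 = 295.5
  white: 591 × 1/4 = 147.75
Contribution of blue: (257 − 295.5)² / 295.5 = 5.0161

5.016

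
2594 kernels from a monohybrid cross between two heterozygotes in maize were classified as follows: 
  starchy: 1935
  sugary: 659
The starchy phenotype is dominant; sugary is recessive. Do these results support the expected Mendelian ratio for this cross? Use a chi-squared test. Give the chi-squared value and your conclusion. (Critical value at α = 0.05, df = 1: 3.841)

0.227; consistent

For a monohybrid cross between heterozygotes with complete dominance, the expected phenotypic ratio is 3:1.
The 3:1 ratio has 4 parts, so with N = 2594 the expected counts are:
  starchy: 2594 × 3/4 = 1945.5
  sugary: 2594 × 1/4 = 648.5
χ² = Σ (O − E)² / E
  starchy: (1935 − 1945.5)² / 1945.5 = 0.0567
  sugary: (659 − 648.5)² / 648.5 = 0.1700
χ² = 0.0567 + 0.1700 = 0.2267 ≈ 0.227
Degrees of freedom = 2 − 1 = 1; critical value at α = 0.05 is 3.841.
Since 0.227 < 3.841, we fail to reject the null hypothesis — the data are consistent with the 3:1 ratio.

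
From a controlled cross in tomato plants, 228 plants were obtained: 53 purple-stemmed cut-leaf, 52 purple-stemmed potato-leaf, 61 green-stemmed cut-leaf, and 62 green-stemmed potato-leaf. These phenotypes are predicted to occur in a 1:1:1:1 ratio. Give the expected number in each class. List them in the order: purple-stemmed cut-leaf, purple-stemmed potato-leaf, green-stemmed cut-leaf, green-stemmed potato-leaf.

57, 57, 57, 57

Expected counts for N = 228 under a 1:1:1:1 ratio (total parts = 4):
  purple-stemmed cut-leaf: 228 × 1/4 = 57
  purple-stemmed potato-leaf: 228 × 1/4 = 57
  green-stemmed cut-leaf: 228 × 1/4 = 57
  green-stemmed potato-leaf: 228 × 1/4 = 57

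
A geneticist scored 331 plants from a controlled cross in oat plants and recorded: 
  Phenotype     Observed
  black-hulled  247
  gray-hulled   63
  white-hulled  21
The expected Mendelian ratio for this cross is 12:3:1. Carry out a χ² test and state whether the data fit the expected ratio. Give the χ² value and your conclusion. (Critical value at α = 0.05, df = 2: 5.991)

0.025; consistent

Under the 12:3:1 hypothesis (Σ ratio = 16, N = 331):
  black-hulled: 331 × 12/16 = 248.25
  gray-hulled: 331 × 3/16 = 62.0625
  white-hulled: 331 × 1/16 = 20.6875
χ² = Σ (O − E)² / E
  black-hulled: (247 − 248.25)² / 248.25 = 0.0063
  gray-hulled: (63 − 62.0625)² / 62.0625 = 0.0142
  white-hulled: (21 − 20.6875)² / 20.6875 = 0.0047
χ² = 0.0063 + 0.0142 + 0.0047 = 0.0252 ≈ 0.025
Degrees of freedom = 3 − 1 = 2; critical value at α = 0.05 is 5.991.
Since 0.025 < 5.991, we fail to reject the null hypothesis — the data are consistent with the 12:3:1 ratio.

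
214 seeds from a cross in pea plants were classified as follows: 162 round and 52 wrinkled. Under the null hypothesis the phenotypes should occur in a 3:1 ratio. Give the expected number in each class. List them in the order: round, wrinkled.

160.5, 53.5

The 3:1 ratio has 4 parts, so with N = 214 the expected counts are:
  round: 214 × 3/4 = 160.5
  wrinkled: 214 × 1/4 = 53.5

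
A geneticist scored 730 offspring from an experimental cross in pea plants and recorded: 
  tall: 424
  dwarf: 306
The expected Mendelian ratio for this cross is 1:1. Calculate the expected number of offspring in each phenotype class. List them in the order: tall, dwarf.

365, 365

Under the 1:1 hypothesis (Σ ratio = 2, N = 730):
  tall: 730 × 1/2 = 365
  dwarf: 730 × 1/2 = 365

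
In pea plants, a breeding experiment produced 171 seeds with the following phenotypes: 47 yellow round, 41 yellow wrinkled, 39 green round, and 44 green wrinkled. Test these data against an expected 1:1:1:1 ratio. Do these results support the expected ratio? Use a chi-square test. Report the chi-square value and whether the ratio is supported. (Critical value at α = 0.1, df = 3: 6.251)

0.860; consistent

The 1:1:1:1 ratio has 4 parts, so with N = 171 the expected counts are:
  yellow round: 171 × 1/4 = 42.75
  yellow wrinkled: 171 × 1/4 = 42.75
  green round: 171 × 1/4 = 42.75
  green wrinkled: 171 × 1/4 = 42.75
χ² = Σ (O − E)² / E
  yellow round: (47 − 42.75)² / 42.75 = 0.4225
  yellow wrinkled: (41 − 42.75)² / 42.75 = 0.0716
  green round: (39 − 42.75)² / 42.75 = 0.3289
  green wrinkled: (44 − 42.75)² / 42.75 = 0.0365
χ² = 0.4225 + 0.0716 + 0.3289 + 0.0365 = 0.8595 ≈ 0.860
Degrees of freedom = 4 − 1 = 3; critical value at α = 0.1 is 6.251.
Since 0.860 < 6.251, we fail to reject the null hypothesis — the data are consistent with the 1:1:1:1 ratio.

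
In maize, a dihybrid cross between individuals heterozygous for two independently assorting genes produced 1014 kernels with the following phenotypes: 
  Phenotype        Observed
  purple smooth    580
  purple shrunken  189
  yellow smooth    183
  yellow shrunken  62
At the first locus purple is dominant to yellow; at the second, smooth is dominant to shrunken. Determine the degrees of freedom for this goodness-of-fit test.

A dihybrid F₂ with independent assortment and complete dominance at both loci gives a 9:3:3:1 phenotypic ratio.
A goodness-of-fit test with 4 phenotype classes has df = 4 − 1 = 3.

3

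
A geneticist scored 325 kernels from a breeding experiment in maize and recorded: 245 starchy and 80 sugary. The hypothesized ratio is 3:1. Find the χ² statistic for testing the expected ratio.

Under the 3:1 hypothesis (Σ ratio = 4, N = 325):
  starchy: 325 × 3/4 = 243.75
  sugary: 325 × 1/4 = 81.25
χ² = Σ (O − E)² / E
  starchy: (245 − 243.75)² / 243.75 = 0.0064
  sugary: (80 − 81.25)² / 81.25 = 0.0192
χ² = 0.0064 + 0.0192 = 0.0256 ≈ 0.026

0.026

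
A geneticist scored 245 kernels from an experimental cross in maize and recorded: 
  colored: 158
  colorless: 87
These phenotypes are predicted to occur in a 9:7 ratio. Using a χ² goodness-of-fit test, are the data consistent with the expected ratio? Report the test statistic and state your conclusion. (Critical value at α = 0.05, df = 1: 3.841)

6.759; not consistent

Total ratio parts = 16. Expected numbers out of 245:
  colored: 245 × 9/16 = 137.8125
  colorless: 245 × 7/16 = 107.1875
χ² = Σ (O − E)² / E
  colored: (158 − 137.8125)² / 137.8125 = 2.9572
  colorless: (87 − 107.1875)² / 107.1875 = 3.8021
χ² = 2.9572 + 3.8021 = 6.7593 ≈ 6.759
Degrees of freedom = 2 − 1 = 1; critical value at α = 0.05 is 3.841.
Since 6.759 > 3.841, we reject the null hypothesis — the data do not fit the 9:7 ratio.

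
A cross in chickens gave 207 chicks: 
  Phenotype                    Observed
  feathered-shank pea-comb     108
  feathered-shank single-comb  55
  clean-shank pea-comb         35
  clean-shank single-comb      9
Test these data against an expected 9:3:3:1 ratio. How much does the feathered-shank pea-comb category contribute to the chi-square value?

Expected counts for N = 207 under a 9:3:3:1 ratio (total parts = 16):
  feathered-shank pea-comb: 207 × 9/16 = 116.4375
  feathered-shank single-comb: 207 × 3/16 = 38.8125
  clean-shank pea-comb: 207 × 3/16 = 38.8125
  clean-shank single-comb: 207 × 1/16 = 12.9375
Contribution of feathered-shank pea-comb: (108 − 116.4375)² / 116.4375 = 0.6114

0.611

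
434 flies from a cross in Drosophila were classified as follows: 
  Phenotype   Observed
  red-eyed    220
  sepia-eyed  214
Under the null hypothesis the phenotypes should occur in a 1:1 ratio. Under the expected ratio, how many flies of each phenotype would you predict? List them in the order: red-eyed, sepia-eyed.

217, 217

Expected counts for N = 434 under a 1:1 ratio (total parts = 2):
  red-eyed: 434 × 1/2 = 217
  sepia-eyed: 434 × 1/2 = 217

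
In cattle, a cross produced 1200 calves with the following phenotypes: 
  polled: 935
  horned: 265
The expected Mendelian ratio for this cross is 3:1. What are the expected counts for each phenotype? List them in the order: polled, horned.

900, 300

Under the 3:1 hypothesis (Σ ratio = 4, N = 1200):
  polled: 1200 × 3/4 = 900
  horned: 1200 × 1/4 = 300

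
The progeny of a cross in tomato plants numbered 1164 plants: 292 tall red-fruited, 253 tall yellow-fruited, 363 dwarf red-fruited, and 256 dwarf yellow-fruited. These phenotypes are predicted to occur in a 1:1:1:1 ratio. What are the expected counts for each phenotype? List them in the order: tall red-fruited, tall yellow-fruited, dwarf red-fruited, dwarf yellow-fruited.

291, 291, 291, 291

The 1:1:1:1 ratio has 4 parts, so with N = 1164 the expected counts are:
  tall red-fruited: 1164 × 1/4 = 291
  tall yellow-fruited: 1164 × 1/4 = 291
  dwarf red-fruited: 1164 × 1/4 = 291
  dwarf yellow-fruited: 1164 × 1/4 = 291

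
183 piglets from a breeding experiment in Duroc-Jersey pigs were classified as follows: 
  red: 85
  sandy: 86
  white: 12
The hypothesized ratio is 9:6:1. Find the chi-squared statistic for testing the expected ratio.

Expected counts for N = 183 under a 9:6:1 ratio (total parts = 16):
  red: 183 × 9/16 = 102.9375
  sandy: 183 × 6/16 = 68.625
  white: 183 × 1/16 = 11.4375
χ² = Σ (O − E)² / E
  red: (85 − 102.9375)² / 102.9375 = 3.1257
  sandy: (86 − 68.625)² / 68.625 = 4.3991
  white: (12 − 11.4375)² / 11.4375 = 0.0277
χ² = 3.1257 + 4.3991 + 0.0277 = 7.5525 ≈ 7.553

7.553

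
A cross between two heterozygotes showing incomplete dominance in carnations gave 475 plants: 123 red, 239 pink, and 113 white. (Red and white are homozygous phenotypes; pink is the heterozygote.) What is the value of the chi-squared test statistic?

0.440

With incomplete dominance, a heterozygote × heterozygote cross gives a 1:2:1 phenotypic ratio.
Total ratio parts = 4. Expected numbers out of 475:
  red: 475 × 1/4 = 118.75
  pink: 475 × 2/4 = 237.5
  white: 475 × 1/4 = 118.75
χ² = Σ (O − E)² / E
  red: (123 − 118.75)² / 118.75 = 0.1521
  pink: (239 − 237.5)² / 237.5 = 0.0095
  white: (113 − 118.75)² / 118.75 = 0.2784
χ² = 0.1521 + 0.0095 + 0.2784 = 0.440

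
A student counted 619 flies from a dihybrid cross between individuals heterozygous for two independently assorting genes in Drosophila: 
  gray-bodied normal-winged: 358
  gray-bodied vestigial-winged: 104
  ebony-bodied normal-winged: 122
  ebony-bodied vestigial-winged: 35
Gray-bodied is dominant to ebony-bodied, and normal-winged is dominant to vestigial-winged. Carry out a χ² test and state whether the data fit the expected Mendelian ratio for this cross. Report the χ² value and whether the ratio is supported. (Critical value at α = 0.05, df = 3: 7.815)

2.185; consistent

A dihybrid F₂ with independent assortment and complete dominance at both loci gives a 9:3:3:1 phenotypic ratio.
Total ratio parts = 16. Expected numbers out of 619:
  gray-bodied normal-winged: 619 × 9/16 = 348.1875
  gray-bodied vestigial-winged: 619 × 3/16 = 116.0625
  ebony-bodied normal-winged: 619 × 3/16 = 116.0625
  ebony-bodied vestigial-winged: 619 × 1/16 = 38.6875
χ² = Σ (O − E)² / E
  gray-bodied normal-winged: (358 − 348.1875)² / 348.1875 = 0.2765
  gray-bodied vestigial-winged: (104 − 116.0625)² / 116.0625 = 1.2537
  ebony-bodied normal-winged: (122 − 116.0625)² / 116.0625 = 0.3037
  ebony-bodied vestigial-winged: (35 − 38.6875)² / 38.6875 = 0.3515
χ² = 0.2765 + 1.2537 + 0.3037 + 0.3515 = 2.1854 ≈ 2.185
Degrees of freedom = 4 − 1 = 3; critical value at α = 0.05 is 7.815.
Since 2.185 < 7.815, we fail to reject the null hypothesis — the data are consistent with the 9:3:3:1 ratio.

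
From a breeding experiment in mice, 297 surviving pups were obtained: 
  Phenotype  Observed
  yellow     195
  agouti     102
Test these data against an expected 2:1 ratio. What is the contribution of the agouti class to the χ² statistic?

Total ratio parts = 3. Expected numbers out of 297:
  yellow: 297 × 2/3 = 198
  agouti: 297 × 1/3 = 99
Contribution of agouti: (102 − 99)² / 99 = 0.0909

0.091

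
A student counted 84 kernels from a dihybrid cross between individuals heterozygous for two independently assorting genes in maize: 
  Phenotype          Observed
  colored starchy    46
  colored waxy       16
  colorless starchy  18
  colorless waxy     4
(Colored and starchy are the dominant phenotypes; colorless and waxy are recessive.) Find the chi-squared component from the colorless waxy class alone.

0.298

A dihybrid F₂ with independent assortment and complete dominance at both loci gives a 9:3:3:1 phenotypic ratio.
Expected counts for N = 84 under a 9:3:3:1 ratio (total parts = 16):
  colored starchy: 84 × 9/16 = 47.25
  colored waxy: 84 × 3/16 = 15.75
  colorless starchy: 84 × 3/16 = 15.75
  colorless waxy: 84 × 1/16 = 5.25
Contribution of colorless waxy: (4 − 5.25)² / 5.25 = 0.2976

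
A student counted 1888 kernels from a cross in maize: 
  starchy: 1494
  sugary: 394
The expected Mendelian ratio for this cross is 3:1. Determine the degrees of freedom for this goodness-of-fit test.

1

A goodness-of-fit test with 2 phenotype classes has df = 2 − 1 = 1.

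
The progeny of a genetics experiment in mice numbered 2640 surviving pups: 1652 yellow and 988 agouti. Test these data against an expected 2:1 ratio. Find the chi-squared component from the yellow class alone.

The 2:1 ratio has 3 parts, so with N = 2640 the expected counts are:
  yellow: 2640 × 2/3 = 1760
  agouti: 2640 × 1/3 = 880
Contribution of yellow: (1652 − 1760)² / 1760 = 6.6273

6.627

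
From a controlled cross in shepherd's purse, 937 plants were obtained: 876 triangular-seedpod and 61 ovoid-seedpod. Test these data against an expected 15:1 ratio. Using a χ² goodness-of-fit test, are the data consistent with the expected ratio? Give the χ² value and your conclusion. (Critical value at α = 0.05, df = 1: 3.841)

0.108; consistent

The 15:1 ratio has 16 parts, so with N = 937 the expected counts are:
  triangular-seedpod: 937 × 15/16 = 878.4375
  ovoid-seedpod: 937 × 1/16 = 58.5625
χ² = Σ (O − E)² / E
  triangular-seedpod: (876 − 878.4375)² / 878.4375 = 0.0068
  ovoid-seedpod: (61 − 58.5625)² / 58.5625 = 0.1015
χ² = 0.0068 + 0.1015 = 0.1083 ≈ 0.108
Degrees of freedom = 2 − 1 = 1; critical value at α = 0.05 is 3.841.
Since 0.108 < 3.841, we fail to reject the null hypothesis — the data are consistent with the 15:1 ratio.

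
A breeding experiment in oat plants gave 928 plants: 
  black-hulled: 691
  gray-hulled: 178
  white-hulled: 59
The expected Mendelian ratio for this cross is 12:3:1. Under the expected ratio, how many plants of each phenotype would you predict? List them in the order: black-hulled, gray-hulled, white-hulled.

696, 174, 58

Total ratio parts = 16. Expected numbers out of 928:
  black-hulled: 928 × 12/16 = 696
  gray-hulled: 928 × 3/16 = 174
  white-hulled: 928 × 1/16 = 58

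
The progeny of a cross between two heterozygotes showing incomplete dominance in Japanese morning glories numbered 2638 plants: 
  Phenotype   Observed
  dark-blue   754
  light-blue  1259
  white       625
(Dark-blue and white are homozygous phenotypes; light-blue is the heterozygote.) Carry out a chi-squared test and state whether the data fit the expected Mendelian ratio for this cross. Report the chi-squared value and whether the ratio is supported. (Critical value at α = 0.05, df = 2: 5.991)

With incomplete dominance, a heterozygote × heterozygote cross gives a 1:2:1 phenotypic ratio.
The 1:2:1 ratio has 4 parts, so with N = 2638 the expected counts are:
  dark-blue: 2638 × 1/4 = 659.5
  light-blue: 2638 × 2/4 = 1319
  white: 2638 × 1/4 = 659.5
χ² = Σ (O − E)² / E
  dark-blue: (754 − 659.5)² / 659.5 = 13.5409
  light-blue: (1259 − 1319)² / 1319 = 2.7293
  white: (625 − 659.5)² / 659.5 = 1.8048
χ² = 13.5409 + 2.7293 + 1.8048 = 18.075
Degrees of freedom = 3 − 1 = 2; critical value at α = 0.05 is 5.991.
Since 18.075 > 5.991, we reject the null hypothesis — the data do not fit the 1:2:1 ratio.

18.075; not consistent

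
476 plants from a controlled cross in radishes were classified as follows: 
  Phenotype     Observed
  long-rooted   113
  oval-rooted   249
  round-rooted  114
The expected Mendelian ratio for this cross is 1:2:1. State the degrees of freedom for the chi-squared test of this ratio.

2

A goodness-of-fit test with 3 phenotype classes has df = 3 − 1 = 2.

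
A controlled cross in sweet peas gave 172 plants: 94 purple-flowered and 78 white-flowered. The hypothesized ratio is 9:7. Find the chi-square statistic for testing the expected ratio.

0.179

Under the 9:7 hypothesis (Σ ratio = 16, N = 172):
  purple-flowered: 172 × 9/16 = 96.75
  white-flowered: 172 × 7/16 = 75.25
χ² = Σ (O − E)² / E
  purple-flowered: (94 − 96.75)² / 96.75 = 0.0782
  white-flowered: (78 − 75.25)² / 75.25 = 0.1005
χ² = 0.0782 + 0.1005 = 0.1787 ≈ 0.179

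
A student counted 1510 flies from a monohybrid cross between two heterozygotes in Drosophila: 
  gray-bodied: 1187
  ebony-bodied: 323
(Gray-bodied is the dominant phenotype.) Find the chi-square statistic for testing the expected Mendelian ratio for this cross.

10.491

For a monohybrid cross between heterozygotes with complete dominance, the expected phenotypic ratio is 3:1.
Total ratio parts = 4. Expected numbers out of 1510:
  gray-bodied: 1510 × 3/4 = 1132.5
  ebony-bodied: 1510 × 1/4 = 377.5
χ² = Σ (O − E)² / E
  gray-bodied: (1187 − 1132.5)² / 1132.5 = 2.6227
  ebony-bodied: (323 − 377.5)² / 377.5 = 7.8682
χ² = 2.6227 + 7.8682 = 10.4909 ≈ 10.491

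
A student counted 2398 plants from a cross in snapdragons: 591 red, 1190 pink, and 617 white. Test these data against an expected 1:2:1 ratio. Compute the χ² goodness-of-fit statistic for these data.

0.699

Expected counts for N = 2398 under a 1:2:1 ratio (total parts = 4):
  red: 2398 × 1/4 = 599.5
  pink: 2398 × 2/4 = 1199
  white: 2398 × 1/4 = 599.5
χ² = Σ (O − E)² / E
  red: (591 − 599.5)² / 599.5 = 0.1205
  pink: (1190 − 1199)² / 1199 = 0.0676
  white: (617 − 599.5)² / 599.5 = 0.5108
χ² = 0.1205 + 0.0676 + 0.5108 = 0.6989 ≈ 0.699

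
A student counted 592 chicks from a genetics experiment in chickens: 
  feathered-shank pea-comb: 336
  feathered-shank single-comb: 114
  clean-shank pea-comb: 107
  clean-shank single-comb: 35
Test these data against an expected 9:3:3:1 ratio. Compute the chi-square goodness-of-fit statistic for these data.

0.360

The 9:3:3:1 ratio has 16 parts, so with N = 592 the expected counts are:
  feathered-shank pea-comb: 592 × 9/16 = 333
  feathered-shank single-comb: 592 × 3/16 = 111
  clean-shank pea-comb: 592 × 3/16 = 111
  clean-shank single-comb: 592 × 1/16 = 37
χ² = Σ (O − E)² / E
  feathered-shank pea-comb: (336 − 333)² / 333 = 0.0270
  feathered-shank single-comb: (114 − 111)² / 111 = 0.0811
  clean-shank pea-comb: (107 − 111)² / 111 = 0.1441
  clean-shank single-comb: (35 − 37)² / 37 = 0.1081
χ² = 0.0270 + 0.0811 + 0.1441 + 0.1081 = 0.3603 ≈ 0.360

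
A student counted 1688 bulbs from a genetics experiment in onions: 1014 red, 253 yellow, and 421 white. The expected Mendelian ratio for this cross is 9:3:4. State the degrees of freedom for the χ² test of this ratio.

A goodness-of-fit test with 3 phenotype classes has df = 3 − 1 = 2.

2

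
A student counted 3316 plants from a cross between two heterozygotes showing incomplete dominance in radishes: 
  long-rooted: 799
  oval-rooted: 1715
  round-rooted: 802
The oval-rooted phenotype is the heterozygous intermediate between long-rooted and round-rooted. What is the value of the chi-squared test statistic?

With incomplete dominance, a heterozygote × heterozygote cross gives a 1:2:1 phenotypic ratio.
The 1:2:1 ratio has 4 parts, so with N = 3316 the expected counts are:
  long-rooted: 3316 × 1/4 = 829
  oval-rooted: 3316 × 2/4 = 1658
  round-rooted: 3316 × 1/4 = 829
χ² = Σ (O − E)² / E
  long-rooted: (799 − 829)² / 829 = 1.0856
  oval-rooted: (1715 − 1658)² / 1658 = 1.9596
  round-rooted: (802 − 829)² / 829 = 0.8794
χ² = 1.0856 + 1.9596 + 0.8794 = 3.9246 ≈ 3.925

3.925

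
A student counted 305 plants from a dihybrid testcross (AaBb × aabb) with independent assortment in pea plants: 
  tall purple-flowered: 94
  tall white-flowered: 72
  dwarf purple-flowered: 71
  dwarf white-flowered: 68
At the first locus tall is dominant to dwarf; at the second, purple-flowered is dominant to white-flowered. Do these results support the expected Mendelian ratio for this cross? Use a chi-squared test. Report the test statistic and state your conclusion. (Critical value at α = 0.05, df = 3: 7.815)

5.623; consistent

A dihybrid testcross with independent assortment gives a 1:1:1:1 ratio.
Expected counts for N = 305 under a 1:1:1:1 ratio (total parts = 4):
  tall purple-flowered: 305 × 1/4 = 76.25
  tall white-flowered: 305 × 1/4 = 76.25
  dwarf purple-flowered: 305 × 1/4 = 76.25
  dwarf white-flowered: 305 × 1/4 = 76.25
χ² = Σ (O − E)² / E
  tall purple-flowered: (94 − 76.25)² / 76.25 = 4.1320
  tall white-flowered: (72 − 76.25)² / 76.25 = 0.2369
  dwarf purple-flowered: (71 − 76.25)² / 76.25 = 0.3615
  dwarf white-flowered: (68 − 76.25)² / 76.25 = 0.8926
χ² = 4.1320 + 0.2369 + 0.3615 + 0.8926 = 5.623
Degrees of freedom = 4 − 1 = 3; critical value at α = 0.05 is 7.815.
Since 5.623 < 7.815, we fail to reject the null hypothesis — the data are consistent with the 1:1:1:1 ratio.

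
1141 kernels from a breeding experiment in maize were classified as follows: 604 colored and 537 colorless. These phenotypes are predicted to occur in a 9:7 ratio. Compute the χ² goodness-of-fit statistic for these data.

5.092

Under the 9:7 hypothesis (Σ ratio = 16, N = 1141):
  colored: 1141 × 9/16 = 641.8125
  colorless: 1141 × 7/16 = 499.1875
χ² = Σ (O − E)² / E
  colored: (604 − 641.8125)² / 641.8125 = 2.2277
  colorless: (537 − 499.1875)² / 499.1875 = 2.8642
χ² = 2.2277 + 2.8642 = 5.0919 ≈ 5.092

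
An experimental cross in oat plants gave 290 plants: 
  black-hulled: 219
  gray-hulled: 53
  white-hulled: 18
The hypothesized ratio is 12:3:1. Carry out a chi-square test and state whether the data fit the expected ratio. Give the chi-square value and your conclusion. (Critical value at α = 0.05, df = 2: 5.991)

0.046; consistent

Under the 12:3:1 hypothesis (Σ ratio = 16, N = 290):
  black-hulled: 290 × 12/16 = 217.5
  gray-hulled: 290 × 3/16 = 54.375
  white-hulled: 290 × 1/16 = 18.125
χ² = Σ (O − E)² / E
  black-hulled: (219 − 217.5)² / 217.5 = 0.0103
  gray-hulled: (53 − 54.375)² / 54.375 = 0.0348
  white-hulled: (18 − 18.125)² / 18.125 = 0.0009
χ² = 0.0103 + 0.0348 + 0.0009 = 0.046
Degrees of freedom = 3 − 1 = 2; critical value at α = 0.05 is 5.991.
Since 0.046 < 5.991, we fail to reject the null hypothesis — the data are consistent with the 12:3:1 ratio.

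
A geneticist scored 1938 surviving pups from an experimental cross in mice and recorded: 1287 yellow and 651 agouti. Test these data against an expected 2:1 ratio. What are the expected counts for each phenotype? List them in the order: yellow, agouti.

1292, 646

Total ratio parts = 3. Expected numbers out of 1938:
  yellow: 1938 × 2/3 = 1292
  agouti: 1938 × 1/3 = 646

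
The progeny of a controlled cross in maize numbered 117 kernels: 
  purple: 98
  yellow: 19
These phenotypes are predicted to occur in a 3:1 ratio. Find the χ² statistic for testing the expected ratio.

Expected counts for N = 117 under a 3:1 ratio (total parts = 4):
  purple: 117 × 3/4 = 87.75
  yellow: 117 × 1/4 = 29.25
χ² = Σ (O − E)² / E
  purple: (98 − 87.75)² / 87.75 = 1.1973
  yellow: (19 − 29.25)² / 29.25 = 3.5919
χ² = 1.1973 + 3.5919 = 4.7892 ≈ 4.789

4.789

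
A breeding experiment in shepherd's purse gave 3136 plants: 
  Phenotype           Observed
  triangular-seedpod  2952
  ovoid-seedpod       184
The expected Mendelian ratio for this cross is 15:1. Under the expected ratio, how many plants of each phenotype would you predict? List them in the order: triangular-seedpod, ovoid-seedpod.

2940, 196

Expected counts for N = 3136 under a 15:1 ratio (total parts = 16):
  triangular-seedpod: 3136 × 15/16 = 2940
  ovoid-seedpod: 3136 × 1/16 = 196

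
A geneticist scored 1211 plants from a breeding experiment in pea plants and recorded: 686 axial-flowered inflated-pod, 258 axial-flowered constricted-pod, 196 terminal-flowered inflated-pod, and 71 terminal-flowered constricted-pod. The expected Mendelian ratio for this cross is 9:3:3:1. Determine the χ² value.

Expected counts for N = 1211 under a 9:3:3:1 ratio (total parts = 16):
  axial-flowered inflated-pod: 1211 × 9/16 = 681.1875
  axial-flowered constricted-pod: 1211 × 3/16 = 227.0625
  terminal-flowered inflated-pod: 1211 × 3/16 = 227.0625
  terminal-flowered constricted-pod: 1211 × 1/16 = 75.6875
χ² = Σ (O − E)² / E
  axial-flowered inflated-pod: (686 − 681.1875)² / 681.1875 = 0.0340
  axial-flowered constricted-pod: (258 − 227.0625)² / 227.0625 = 4.2153
  terminal-flowered inflated-pod: (196 − 227.0625)² / 227.0625 = 4.2494
  terminal-flowered constricted-pod: (71 − 75.6875)² / 75.6875 = 0.2903
χ² = 0.0340 + 4.2153 + 4.2494 + 0.2903 = 8.789

8.789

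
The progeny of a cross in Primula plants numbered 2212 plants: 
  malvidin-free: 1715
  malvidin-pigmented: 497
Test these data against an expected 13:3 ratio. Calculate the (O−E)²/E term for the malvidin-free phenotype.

3.764

Under the 13:3 hypothesis (Σ ratio = 16, N = 2212):
  malvidin-free: 2212 × 13/16 = 1797.25
  malvidin-pigmented: 2212 × 3/16 = 414.75
Contribution of malvidin-free: (1715 − 1797.25)² / 1797.25 = 3.7641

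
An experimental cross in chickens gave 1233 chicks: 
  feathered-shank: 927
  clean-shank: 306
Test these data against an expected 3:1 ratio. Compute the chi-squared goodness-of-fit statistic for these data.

Total ratio parts = 4. Expected numbers out of 1233:
  feathered-shank: 1233 × 3/4 = 924.75
  clean-shank: 1233 × 1/4 = 308.25
χ² = Σ (O − E)² / E
  feathered-shank: (927 − 924.75)² / 924.75 = 0.0055
  clean-shank: (306 − 308.25)² / 308.25 = 0.0164
χ² = 0.0055 + 0.0164 = 0.0219 ≈ 0.022

0.022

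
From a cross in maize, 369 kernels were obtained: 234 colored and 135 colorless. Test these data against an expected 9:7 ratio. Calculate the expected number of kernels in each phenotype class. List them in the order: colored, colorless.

207.5625, 161.4375

Under the 9:7 hypothesis (Σ ratio = 16, N = 369):
  colored: 369 × 9/16 = 207.5625
  colorless: 369 × 7/16 = 161.4375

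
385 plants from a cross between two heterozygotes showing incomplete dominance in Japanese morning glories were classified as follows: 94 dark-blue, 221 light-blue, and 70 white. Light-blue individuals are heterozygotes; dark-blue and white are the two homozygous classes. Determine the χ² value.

11.431

With incomplete dominance, a heterozygote × heterozygote cross gives a 1:2:1 phenotypic ratio.
The 1:2:1 ratio has 4 parts, so with N = 385 the expected counts are:
  dark-blue: 385 × 1/4 = 96.25
  light-blue: 385 × 2/4 = 192.5
  white: 385 × 1/4 = 96.25
χ² = Σ (O − E)² / E
  dark-blue: (94 − 96.25)² / 96.25 = 0.0526
  light-blue: (221 − 192.5)² / 192.5 = 4.2195
  white: (70 − 96.25)² / 96.25 = 7.1591
χ² = 0.0526 + 4.2195 + 7.1591 = 11.4312 ≈ 11.431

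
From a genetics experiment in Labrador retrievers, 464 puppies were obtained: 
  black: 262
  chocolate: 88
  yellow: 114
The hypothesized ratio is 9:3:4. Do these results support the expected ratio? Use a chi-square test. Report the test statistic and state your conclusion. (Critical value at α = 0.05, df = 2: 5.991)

Total ratio parts = 16. Expected numbers out of 464:
  black: 464 × 9/16 = 261
  chocolate: 464 × 3/16 = 87
  yellow: 464 × 4/16 = 116
χ² = Σ (O − E)² / E
  black: (262 − 261)² / 261 = 0.0038
  chocolate: (88 − 87)² / 87 = 0.0115
  yellow: (114 − 116)² / 116 = 0.0345
χ² = 0.0038 + 0.0115 + 0.0345 = 0.0498 ≈ 0.050
Degrees of freedom = 3 − 1 = 2; critical value at α = 0.05 is 5.991.
Since 0.050 < 5.991, we fail to reject the null hypothesis — the data are consistent with the 9:3:4 ratio.

0.050; consistent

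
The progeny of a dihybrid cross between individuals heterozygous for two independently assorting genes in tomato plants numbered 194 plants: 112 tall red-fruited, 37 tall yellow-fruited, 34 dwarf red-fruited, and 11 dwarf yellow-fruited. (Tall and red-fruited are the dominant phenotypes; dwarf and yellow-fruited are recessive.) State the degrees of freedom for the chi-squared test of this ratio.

A dihybrid F₂ with independent assortment and complete dominance at both loci gives a 9:3:3:1 phenotypic ratio.
A goodness-of-fit test with 4 phenotype classes has df = 4 − 1 = 3.

3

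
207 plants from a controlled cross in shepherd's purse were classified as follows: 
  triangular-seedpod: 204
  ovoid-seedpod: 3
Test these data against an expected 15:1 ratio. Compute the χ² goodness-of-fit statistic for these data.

Under the 15:1 hypothesis (Σ ratio = 16, N = 207):
  triangular-seedpod: 207 × 15/16 = 194.0625
  ovoid-seedpod: 207 × 1/16 = 12.9375
χ² = Σ (O − E)² / E
  triangular-seedpod: (204 − 194.0625)² / 194.0625 = 0.5089
  ovoid-seedpod: (3 − 12.9375)² / 12.9375 = 7.6332
χ² = 0.5089 + 7.6332 = 8.1421 ≈ 8.142

8.142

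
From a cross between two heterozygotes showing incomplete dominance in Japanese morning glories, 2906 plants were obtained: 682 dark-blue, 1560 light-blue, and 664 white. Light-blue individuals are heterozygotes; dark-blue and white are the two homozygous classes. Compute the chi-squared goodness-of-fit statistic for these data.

15.982

With incomplete dominance, a heterozygote × heterozygote cross gives a 1:2:1 phenotypic ratio.
Under the 1:2:1 hypothesis (Σ ratio = 4, N = 2906):
  dark-blue: 2906 × 1/4 = 726.5
  light-blue: 2906 × 2/4 = 1453
  white: 2906 × 1/4 = 726.5
χ² = Σ (O − E)² / E
  dark-blue: (682 − 726.5)² / 726.5 = 2.7257
  light-blue: (1560 − 1453)² / 1453 = 7.8796
  white: (664 − 726.5)² / 726.5 = 5.3768
χ² = 2.7257 + 7.8796 + 5.3768 = 15.9821 ≈ 15.982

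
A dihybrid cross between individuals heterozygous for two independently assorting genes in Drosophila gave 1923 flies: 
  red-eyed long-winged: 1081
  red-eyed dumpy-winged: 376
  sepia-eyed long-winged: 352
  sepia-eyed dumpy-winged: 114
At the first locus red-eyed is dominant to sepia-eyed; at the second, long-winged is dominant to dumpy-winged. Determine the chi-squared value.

A dihybrid F₂ with independent assortment and complete dominance at both loci gives a 9:3:3:1 phenotypic ratio.
The 9:3:3:1 ratio has 16 parts, so with N = 1923 the expected counts are:
  red-eyed long-winged: 1923 × 9/16 = 1081.6875
  red-eyed dumpy-winged: 1923 × 3/16 = 360.5625
  sepia-eyed long-winged: 1923 × 3/16 = 360.5625
  sepia-eyed dumpy-winged: 1923 × 1/16 = 120.1875
χ² = Σ (O − E)² / E
  red-eyed long-winged: (1081 − 1081.6875)² / 1081.6875 = 0.0004
  red-eyed dumpy-winged: (376 − 360.5625)² / 360.5625 = 0.6610
  sepia-eyed long-winged: (352 − 360.5625)² / 360.5625 = 0.2033
  sepia-eyed dumpy-winged: (114 − 120.1875)² / 120.1875 = 0.3185
χ² = 0.0004 + 0.6610 + 0.2033 + 0.3185 = 1.1832 ≈ 1.183

1.183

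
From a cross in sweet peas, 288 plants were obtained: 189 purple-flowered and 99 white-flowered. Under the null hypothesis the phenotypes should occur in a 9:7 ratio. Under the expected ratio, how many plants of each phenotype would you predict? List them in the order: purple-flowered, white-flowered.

Total ratio parts = 16. Expected numbers out of 288:
  purple-flowered: 288 × 9/16 = 162
  white-flowered: 288 × 7/16 = 126

162, 126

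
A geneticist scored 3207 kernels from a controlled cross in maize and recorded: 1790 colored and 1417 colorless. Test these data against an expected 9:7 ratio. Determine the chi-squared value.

0.246

Total ratio parts = 16. Expected numbers out of 3207:
  colored: 3207 × 9/16 = 1803.9375
  colorless: 3207 × 7/16 = 1403.0625
χ² = Σ (O − E)² / E
  colored: (1790 − 1803.9375)² / 1803.9375 = 0.1077
  colorless: (1417 − 1403.0625)² / 1403.0625 = 0.1384
χ² = 0.1077 + 0.1384 = 0.2461 ≈ 0.246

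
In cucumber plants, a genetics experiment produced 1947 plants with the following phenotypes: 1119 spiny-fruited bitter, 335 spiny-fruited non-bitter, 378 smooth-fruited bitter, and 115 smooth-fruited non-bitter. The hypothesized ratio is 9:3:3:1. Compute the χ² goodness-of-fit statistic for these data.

3.819

Expected counts for N = 1947 under a 9:3:3:1 ratio (total parts = 16):
  spiny-fruited bitter: 1947 × 9/16 = 1095.1875
  spiny-fruited non-bitter: 1947 × 3/16 = 365.0625
  smooth-fruited bitter: 1947 × 3/16 = 365.0625
  smooth-fruited non-bitter: 1947 × 1/16 = 121.6875
χ² = Σ (O − E)² / E
  spiny-fruited bitter: (1119 − 1095.1875)² / 1095.1875 = 0.5178
  spiny-fruited non-bitter: (335 − 365.0625)² / 365.0625 = 2.4756
  smooth-fruited bitter: (378 − 365.0625)² / 365.0625 = 0.4585
  smooth-fruited non-bitter: (115 − 121.6875)² / 121.6875 = 0.3675
χ² = 0.5178 + 2.4756 + 0.4585 + 0.3675 = 3.8194 ≈ 3.819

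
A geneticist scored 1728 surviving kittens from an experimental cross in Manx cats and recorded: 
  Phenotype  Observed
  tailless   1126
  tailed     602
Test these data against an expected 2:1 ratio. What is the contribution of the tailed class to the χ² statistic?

1.174

Under the 2:1 hypothesis (Σ ratio = 3, N = 1728):
  tailless: 1728 × 2/3 = 1152
  tailed: 1728 × 1/3 = 576
Contribution of tailed: (602 − 576)² / 576 = 1.1736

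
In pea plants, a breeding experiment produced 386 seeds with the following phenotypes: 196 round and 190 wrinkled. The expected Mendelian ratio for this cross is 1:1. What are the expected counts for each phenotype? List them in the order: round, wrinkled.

193, 193

Total ratio parts = 2. Expected numbers out of 386:
  round: 386 × 1/2 = 193
  wrinkled: 386 × 1/2 = 193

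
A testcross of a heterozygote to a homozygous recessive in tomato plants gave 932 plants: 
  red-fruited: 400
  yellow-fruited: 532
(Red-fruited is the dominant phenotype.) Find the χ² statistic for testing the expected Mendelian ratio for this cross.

18.695

A testcross of a heterozygote (Aa × aa) gives a 1:1 phenotypic ratio.
Under the 1:1 hypothesis (Σ ratio = 2, N = 932):
  red-fruited: 932 × 1/2 = 466
  yellow-fruited: 932 × 1/2 = 466
χ² = Σ (O − E)² / E
  red-fruited: (400 − 466)² / 466 = 9.3476
  yellow-fruited: (532 − 466)² / 466 = 9.3476
χ² = 9.3476 + 9.3476 = 18.6952 ≈ 18.695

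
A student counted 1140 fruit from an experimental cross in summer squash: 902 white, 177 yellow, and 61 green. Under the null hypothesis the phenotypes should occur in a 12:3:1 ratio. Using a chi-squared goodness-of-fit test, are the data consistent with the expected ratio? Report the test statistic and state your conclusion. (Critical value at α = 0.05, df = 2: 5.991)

The 12:3:1 ratio has 16 parts, so with N = 1140 the expected counts are:
  white: 1140 × 12/16 = 855
  yellow: 1140 × 3/16 = 213.75
  green: 1140 × 1/16 = 71.25
χ² = Σ (O − E)² / E
  white: (902 − 855)² / 855 = 2.5836
  yellow: (177 − 213.75)² / 213.75 = 6.3184
  green: (61 − 71.25)² / 71.25 = 1.4746
χ² = 2.5836 + 6.3184 + 1.4746 = 10.3766 ≈ 10.377
Degrees of freedom = 3 − 1 = 2; critical value at α = 0.05 is 5.991.
Since 10.377 > 5.991, we reject the null hypothesis — the data do not fit the 12:3:1 ratio.

10.377; not consistent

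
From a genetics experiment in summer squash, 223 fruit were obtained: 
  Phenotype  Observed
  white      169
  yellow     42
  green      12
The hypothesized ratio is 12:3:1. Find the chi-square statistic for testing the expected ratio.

Total ratio parts = 16. Expected numbers out of 223:
  white: 223 × 12/16 = 167.25
  yellow: 223 × 3/16 = 41.8125
  green: 223 × 1/16 = 13.9375
χ² = Σ (O − E)² / E
  white: (169 − 167.25)² / 167.25 = 0.0183
  yellow: (42 − 41.8125)² / 41.8125 = 0.0008
  green: (12 − 13.9375)² / 13.9375 = 0.2693
χ² = 0.0183 + 0.0008 + 0.2693 = 0.2884 ≈ 0.288

0.288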